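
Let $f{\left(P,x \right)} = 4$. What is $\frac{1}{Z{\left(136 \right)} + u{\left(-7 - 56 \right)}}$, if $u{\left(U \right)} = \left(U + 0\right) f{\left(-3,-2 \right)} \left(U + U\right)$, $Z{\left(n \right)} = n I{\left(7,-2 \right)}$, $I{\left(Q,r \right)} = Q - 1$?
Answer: $\frac{1}{32568} \approx 3.0705 \cdot 10^{-5}$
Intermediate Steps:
$I{\left(Q,r \right)} = -1 + Q$
$Z{\left(n \right)} = 6 n$ ($Z{\left(n \right)} = n \left(-1 + 7\right) = n 6 = 6 n$)
$u{\left(U \right)} = 8 U^{2}$ ($u{\left(U \right)} = \left(U + 0\right) 4 \left(U + U\right) = U 4 \cdot 2 U = 4 U 2 U = 8 U^{2}$)
$\frac{1}{Z{\left(136 \right)} + u{\left(-7 - 56 \right)}} = \frac{1}{6 \cdot 136 + 8 \left(-7 - 56\right)^{2}} = \frac{1}{816 + 8 \left(-7 - 56\right)^{2}} = \frac{1}{816 + 8 \left(-63\right)^{2}} = \frac{1}{816 + 8 \cdot 3969} = \frac{1}{816 + 31752} = \frac{1}{32568}$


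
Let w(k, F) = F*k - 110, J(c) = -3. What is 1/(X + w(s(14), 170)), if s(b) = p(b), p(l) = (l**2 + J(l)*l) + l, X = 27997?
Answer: 1/56447 ≈ 1.7716e-5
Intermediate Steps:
p(l) = l**2 - 2*l (p(l) = (l**2 - 3*l) + l = l**2 - 2*l)
s(b) = b*(-2 + b)
w(k, F) = -110 + F*k
1/(X + w(s(14), 170)) = 1/(27997 + (-110 + 170*(14*(-2 + 14)))) = 1/(27997 + (-110 + 170*(14*12))) = 1/(27997 + (-110 + 170*168)) = 1/(27997 + (-110 + 28560)) = 1/(27997 + 28450) = 1/56447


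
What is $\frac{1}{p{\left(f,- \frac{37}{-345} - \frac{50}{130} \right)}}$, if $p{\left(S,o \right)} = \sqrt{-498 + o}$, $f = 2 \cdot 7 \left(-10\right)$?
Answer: $- \frac{i \sqrt{10022961390}}{2234774} \approx - 0.044799 i$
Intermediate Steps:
$f = -140$ ($f = 14 \left(-10\right) = -140$)
$\frac{1}{p{\left(f,- \frac{37}{-345} - \frac{50}{130} \right)}} = \frac{1}{\sqrt{-498 - \left(- \frac{37}{345} + \frac{5}{13}\right)}} = \frac{1}{\sqrt{-498 - \frac{1244}{4485}}} = \frac{1}{\sqrt{- \frac{2234774}{4485}}} = \frac{1}{\frac{1}{4485} i \sqrt{10022961390}} = - \frac{i \sqrt{10022961390}}{2234774}$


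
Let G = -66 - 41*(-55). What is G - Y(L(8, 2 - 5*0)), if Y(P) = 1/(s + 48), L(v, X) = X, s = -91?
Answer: 94128/43 ≈ 2189.0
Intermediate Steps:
Y(P) = -1/43 (Y(P) = 1/(-91 + 48) = 1/(-43) = -1/43)
G = 2189 (G = -66 + 2255 = 2189)
G - Y(L(8, 2 - 5*0)) = 2189 - 1*(-1/43) = 2189 + 1/43 = 94128/43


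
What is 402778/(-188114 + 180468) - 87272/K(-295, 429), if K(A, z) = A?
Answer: 274231101/1127785 ≈ 243.16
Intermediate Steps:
402778/(-188114 + 180468) - 87272/K(-295, 429) = 402778/(-188114 + 180468) - 87272/(-295) = 402778/(-7646) - 87272*(-1/295) = 402778*(-1/7646) + 87272/295 = -201389/3823 + 87272/295 = 274231101/1127785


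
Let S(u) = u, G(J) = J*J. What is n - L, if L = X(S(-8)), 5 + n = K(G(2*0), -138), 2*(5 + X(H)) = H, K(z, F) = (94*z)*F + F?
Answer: -134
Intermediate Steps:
G(J) = J**2
K(z, F) = F + 94*F*z (K(z, F) = 94*F*z + F = F + 94*F*z)
X(H) = -5 + H/2
n = -143 (n = -5 - 138*(1 + 94*(2*0)**2) = -5 - 138*(1 + 94*0**2) = -5 - 138*(1 + 94*0) = -5 - 138*(1 + 0) = -5 - 138*1 = -5 - 138 = -143)
L = -9 (L = -5 + (1/2)*(-8) = -5 - 4 = -9)
n - L = -143 - 1*(-9) = -143 + 9 = -134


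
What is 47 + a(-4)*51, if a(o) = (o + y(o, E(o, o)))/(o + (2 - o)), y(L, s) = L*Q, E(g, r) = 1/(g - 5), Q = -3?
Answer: 251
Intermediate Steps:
E(g, r) = 1/(-5 + g)
y(L, s) = -3*L (y(L, s) = L*(-3) = -3*L)
a(o) = -o (a(o) = (o - 3*o)/(o + (2 - o)) = -2*o/2 = -2*o*(1/2) = -o)
47 + a(-4)*51 = 47 - 1*(-4)*51 = 47 + 4*51 = 47 + 204 = 251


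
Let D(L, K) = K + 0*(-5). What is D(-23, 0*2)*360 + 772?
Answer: 772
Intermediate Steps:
D(L, K) = K (D(L, K) = K + 0 = K)
D(-23, 0*2)*360 + 772 = (0*2)*360 + 772 = 0*360 + 772 = 0 + 772 = 772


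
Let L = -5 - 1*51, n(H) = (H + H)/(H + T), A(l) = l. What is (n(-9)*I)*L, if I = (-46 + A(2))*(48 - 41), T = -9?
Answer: 17248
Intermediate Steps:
I = -308 (I = (-46 + 2)*(48 - 41) = -44*7 = -308)
n(H) = 2*H/(-9 + H) (n(H) = (H + H)/(H - 9) = (2*H)/(-9 + H) = 2*H/(-9 + H))
L = -56 (L = -5 - 51 = -56)
(n(-9)*I)*L = ((2*(-9)/(-9 - 9))*(-308))*(-56) = ((2*(-9)/(-18))*(-308))*(-56) = ((2*(-9)*(-1/18))*(-308))*(-56) = (1*(-308))*(-56) = -308*(-56) = 17248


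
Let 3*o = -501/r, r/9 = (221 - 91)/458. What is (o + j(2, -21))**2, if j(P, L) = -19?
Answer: 2436212164/342225 ≈ 7118.7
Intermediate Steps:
r = 585/229 (r = 9*((221 - 91)/458) = 9*(130*(1/458)) = 9*(65/229) = 585/229 ≈ 2.5546)
o = -38243/585 (o = (-501/585/229)/3 = (-501*229/585)/3 = (1/3)*(-38243/195) = -38243/585 ≈ -65.373)
(o + j(2, -21))**2 = (-38243/585 - 19)**2 = (-49358/585)**2 = 2436212164/342225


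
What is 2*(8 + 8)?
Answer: 32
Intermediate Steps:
2*(8 + 8) = 2*16 = 32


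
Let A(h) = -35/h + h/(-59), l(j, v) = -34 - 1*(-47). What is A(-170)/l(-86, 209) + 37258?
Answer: 971620317/26078 ≈ 37258.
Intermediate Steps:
l(j, v) = 13 (l(j, v) = -34 + 47 = 13)
A(h) = -35/h - h/59 (A(h) = -35/h + h*(-1/59) = -35/h - h/59)
A(-170)/l(-86, 209) + 37258 = (-35/(-170) - 1/59*(-170))/13 + 37258 = (-35*(-1/170) + 170/59)*(1/13) + 37258 = (7/34 + 170/59)*(1/13) + 37258 = (6193/2006)*(1/13) + 37258 = 6193/26078 + 37258 = 971620317/26078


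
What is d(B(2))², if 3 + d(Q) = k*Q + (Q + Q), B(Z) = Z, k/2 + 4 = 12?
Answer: 1089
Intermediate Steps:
k = 16 (k = -8 + 2*12 = -8 + 24 = 16)
d(Q) = -3 + 18*Q (d(Q) = -3 + (16*Q + (Q + Q)) = -3 + (16*Q + 2*Q) = -3 + 18*Q)
d(B(2))² = (-3 + 18*2)² = (-3 + 36)² = 33² = 1089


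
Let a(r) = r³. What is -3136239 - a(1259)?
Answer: -1998753218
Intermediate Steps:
-3136239 - a(1259) = -3136239 - 1*1259³ = -3136239 - 1*1995616979 = -3136239 - 1995616979 = -1998753218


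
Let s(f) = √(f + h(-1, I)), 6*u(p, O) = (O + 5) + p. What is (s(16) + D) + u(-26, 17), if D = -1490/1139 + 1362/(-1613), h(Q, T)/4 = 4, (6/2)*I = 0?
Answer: -15538478/5511621 + 4*√2 ≈ 2.8376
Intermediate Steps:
I = 0 (I = (⅓)*0 = 0)
h(Q, T) = 16 (h(Q, T) = 4*4 = 16)
u(p, O) = ⅚ + O/6 + p/6 (u(p, O) = ((O + 5) + p)/6 = ((5 + O) + p)/6 = (5 + O + p)/6 = ⅚ + O/6 + p/6)
s(f) = √(16 + f) (s(f) = √(f + 16) = √(16 + f))
D = -3954688/1837207 (D = -1490*1/1139 + 1362*(-1/1613) = -1490/1139 - 1362/1613 = -3954688/1837207 ≈ -2.1526)
(s(16) + D) + u(-26, 17) = (√(16 + 16) - 3954688/1837207) + (⅚ + (⅙)*17 + (⅙)*(-26)) = (√32 - 3954688/1837207) + (⅚ + 17/6 - 13/3) = (4*√2 - 3954688/1837207) - ⅔ = (-3954688/1837207 + 4*√2) - ⅔ = -15538478/5511621 + 4*√2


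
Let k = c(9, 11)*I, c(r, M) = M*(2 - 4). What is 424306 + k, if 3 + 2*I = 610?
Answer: 417629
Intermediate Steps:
I = 607/2 (I = -3/2 + (½)*610 = -3/2 + 305 = 607/2 ≈ 303.50)
c(r, M) = -2*M (c(r, M) = M*(-2) = -2*M)
k = -6677 (k = -2*11*(607/2) = -22*607/2 = -6677)
424306 + k = 424306 - 6677 = 417629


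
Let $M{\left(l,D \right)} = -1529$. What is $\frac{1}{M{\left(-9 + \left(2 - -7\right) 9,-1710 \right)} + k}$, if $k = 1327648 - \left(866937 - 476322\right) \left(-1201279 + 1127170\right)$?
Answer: $\frac{1}{28949413154} \approx 3.4543 \cdot 10^{-11}$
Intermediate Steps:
$k = 28949414683$ ($k = 1327648 - 390615 \left(-74109\right) = 1327648 - -28948087035 = 1327648 + 28948087035 = 28949414683$)
$\frac{1}{M{\left(-9 + \left(2 - -7\right) 9,-1710 \right)} + k} = \frac{1}{-1529 + 28949414683} = \frac{1}{28949413154}$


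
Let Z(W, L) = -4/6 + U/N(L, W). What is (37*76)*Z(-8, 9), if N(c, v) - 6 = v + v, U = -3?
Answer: -15466/15 ≈ -1031.1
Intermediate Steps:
N(c, v) = 6 + 2*v (N(c, v) = 6 + (v + v) = 6 + 2*v)
Z(W, L) = -⅔ - 3/(6 + 2*W) (Z(W, L) = -4/6 - 3/(6 + 2*W) = -4*⅙ - 3/(6 + 2*W) = -⅔ - 3/(6 + 2*W))
(37*76)*Z(-8, 9) = (37*76)*((-21 - 4*(-8))/(6*(3 - 8))) = 2812*((⅙)*(-21 + 32)/(-5)) = 2812*((⅙)*(-⅕)*11) = 2812*(-11/30) = -15466/15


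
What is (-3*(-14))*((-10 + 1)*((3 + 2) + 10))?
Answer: -5670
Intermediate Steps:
(-3*(-14))*((-10 + 1)*((3 + 2) + 10)) = 42*(-9*(5 + 10)) = 42*(-9*15) = 42*(-135) = -5670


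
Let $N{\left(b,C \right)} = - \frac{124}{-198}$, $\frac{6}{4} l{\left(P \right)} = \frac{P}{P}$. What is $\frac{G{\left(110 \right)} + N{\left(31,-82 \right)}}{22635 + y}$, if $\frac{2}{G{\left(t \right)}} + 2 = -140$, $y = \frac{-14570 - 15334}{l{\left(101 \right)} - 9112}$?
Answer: $\frac{58809101}{2174754331629} \approx 2.7042 \cdot 10^{-5}$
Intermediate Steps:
$l{\left(P \right)} = \frac{2}{3}$ ($l{\left(P \right)} = \frac{2 \frac{P}{P}}{3} = \frac{2}{3} \cdot 1 = \frac{2}{3}$)
$N{\left(b,C \right)} = \frac{62}{99}$ ($N{\left(b,C \right)} = \left(-124\right) \left(- \frac{1}{198}\right) = \frac{62}{99}$)
$y = \frac{44856}{13667}$ ($y = \frac{-14570 - 15334}{\frac{2}{3} - 9112} = - \frac{29904}{- \frac{27334}{3}} = \left(-29904\right) \left(- \frac{3}{27334}\right) = \frac{44856}{13667} \approx 3.2821$)
$G{\left(t \right)} = - \frac{1}{71}$ ($G{\left(t \right)} = \frac{2}{-2 - 140} = \frac{2}{-142} = 2 \left(- \frac{1}{142}\right) = - \frac{1}{71}$)
$\frac{G{\left(110 \right)} + N{\left(31,-82 \right)}}{22635 + y} = \frac{- \frac{1}{71} + \frac{62}{99}}{22635 + \frac{44856}{13667}} = \frac{4303}{7029 \cdot \frac{309397401}{13667}} = \frac{4303}{7029} \cdot \frac{13667}{309397401} = \frac{58809101}{2174754331629}$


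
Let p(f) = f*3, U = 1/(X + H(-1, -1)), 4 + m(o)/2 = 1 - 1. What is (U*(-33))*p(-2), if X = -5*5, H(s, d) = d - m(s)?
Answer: -11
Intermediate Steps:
m(o) = -8 (m(o) = -8 + 2*(1 - 1) = -8 + 2*0 = -8 + 0 = -8)
H(s, d) = 8 + d (H(s, d) = d - 1*(-8) = d + 8 = 8 + d)
X = -25
U = -1/18 (U = 1/(-25 + (8 - 1)) = 1/(-25 + 7) = 1/(-18) = -1/18 ≈ -0.055556)
p(f) = 3*f
(U*(-33))*p(-2) = (-1/18*(-33))*(3*(-2)) = (11/6)*(-6) = -11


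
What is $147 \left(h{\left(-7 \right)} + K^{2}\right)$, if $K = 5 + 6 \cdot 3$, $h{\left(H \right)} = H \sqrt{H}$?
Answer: $77763 - 1029 i \sqrt{7} \approx 77763.0 - 2722.5 i$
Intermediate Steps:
$h{\left(H \right)} = H^{\frac{3}{2}}$
$K = 23$ ($K = 5 + 18 = 23$)
$147 \left(h{\left(-7 \right)} + K^{2}\right) = 147 \left(\left(-7\right)^{\frac{3}{2}} + 23^{2}\right) = 147 \left(- 7 i \sqrt{7} + 529\right) = 147 \left(529 - 7 i \sqrt{7}\right) = 77763 - 1029 i \sqrt{7}$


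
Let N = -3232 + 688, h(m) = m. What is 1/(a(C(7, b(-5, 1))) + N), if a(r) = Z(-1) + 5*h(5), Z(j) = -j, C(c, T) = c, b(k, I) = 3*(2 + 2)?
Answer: -1/2518 ≈ -0.00039714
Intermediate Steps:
b(k, I) = 12 (b(k, I) = 3*4 = 12)
N = -2544
a(r) = 26 (a(r) = -1*(-1) + 5*5 = 1 + 25 = 26)
1/(a(C(7, b(-5, 1))) + N) = 1/(26 - 2544) = 1/(-2518) = -1/2518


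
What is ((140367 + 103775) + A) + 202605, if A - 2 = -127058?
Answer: 319691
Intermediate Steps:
A = -127056 (A = 2 - 127058 = -127056)
((140367 + 103775) + A) + 202605 = ((140367 + 103775) - 127056) + 202605 = (244142 - 127056) + 202605 = 117086 + 202605 = 319691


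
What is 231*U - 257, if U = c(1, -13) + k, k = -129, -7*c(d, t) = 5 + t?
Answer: -29792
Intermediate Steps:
c(d, t) = -5/7 - t/7 (c(d, t) = -(5 + t)/7 = -5/7 - t/7)
U = -895/7 (U = (-5/7 - 1/7*(-13)) - 129 = (-5/7 + 13/7) - 129 = 8/7 - 129 = -895/7 ≈ -127.86)
231*U - 257 = 231*(-895/7) - 257 = -29535 - 257 = -29792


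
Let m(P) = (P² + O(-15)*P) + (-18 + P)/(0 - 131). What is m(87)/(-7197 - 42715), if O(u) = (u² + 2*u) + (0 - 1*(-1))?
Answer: -1612641/3269236 ≈ -0.49328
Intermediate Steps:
O(u) = 1 + u² + 2*u (O(u) = (u² + 2*u) + (0 + 1) = (u² + 2*u) + 1 = 1 + u² + 2*u)
m(P) = 18/131 + P² + 25675*P/131 (m(P) = (P² + (1 + (-15)² + 2*(-15))*P) + (-18 + P)/(0 - 131) = (P² + (1 + 225 - 30)*P) + (-18 + P)/(-131) = (P² + 196*P) + (-18 + P)*(-1/131) = (P² + 196*P) + (18/131 - P/131) = 18/131 + P² + 25675*P/131)
m(87)/(-7197 - 42715) = (18/131 + 87² + (25675/131)*87)/(-7197 - 42715) = (18/131 + 7569 + 2233725/131)/(-49912) = (3225282/131)*(-1/49912) = -1612641/3269236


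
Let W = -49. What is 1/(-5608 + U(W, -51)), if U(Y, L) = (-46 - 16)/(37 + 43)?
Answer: -40/224351 ≈ -0.00017829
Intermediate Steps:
U(Y, L) = -31/40 (U(Y, L) = -62/80 = -62*1/80 = -31/40)
1/(-5608 + U(W, -51)) = 1/(-5608 - 31/40) = 1/(-224351/40) = -40/224351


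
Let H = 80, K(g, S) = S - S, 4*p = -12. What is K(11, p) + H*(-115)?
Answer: -9200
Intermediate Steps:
p = -3 (p = (¼)*(-12) = -3)
K(g, S) = 0
K(11, p) + H*(-115) = 0 + 80*(-115) = 0 - 9200 = -9200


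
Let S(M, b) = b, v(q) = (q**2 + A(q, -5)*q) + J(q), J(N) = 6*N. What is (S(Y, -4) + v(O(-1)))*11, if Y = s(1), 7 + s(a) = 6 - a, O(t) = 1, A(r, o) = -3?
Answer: 0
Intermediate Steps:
s(a) = -1 - a (s(a) = -7 + (6 - a) = -1 - a)
Y = -2 (Y = -1 - 1*1 = -1 - 1 = -2)
v(q) = q**2 + 3*q (v(q) = (q**2 - 3*q) + 6*q = q**2 + 3*q)
(S(Y, -4) + v(O(-1)))*11 = (-4 + 1*(3 + 1))*11 = (-4 + 1*4)*11 = (-4 + 4)*11 = 0*11 = 0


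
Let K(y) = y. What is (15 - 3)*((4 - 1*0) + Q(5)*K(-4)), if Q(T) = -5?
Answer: 288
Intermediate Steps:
(15 - 3)*((4 - 1*0) + Q(5)*K(-4)) = (15 - 3)*((4 - 1*0) - 5*(-4)) = 12*((4 + 0) + 20) = 12*(4 + 20) = 12*24 = 288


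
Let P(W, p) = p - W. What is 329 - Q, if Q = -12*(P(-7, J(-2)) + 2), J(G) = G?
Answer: 413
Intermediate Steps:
Q = -84 (Q = -12*((-2 - 1*(-7)) + 2) = -12*((-2 + 7) + 2) = -12*(5 + 2) = -12*7 = -84)
329 - Q = 329 - 1*(-84) = 329 + 84 = 413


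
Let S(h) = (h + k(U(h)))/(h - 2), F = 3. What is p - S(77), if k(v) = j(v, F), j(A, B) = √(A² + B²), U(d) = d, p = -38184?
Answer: -2863877/75 - √5938/75 ≈ -38186.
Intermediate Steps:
k(v) = √(9 + v²) (k(v) = √(v² + 3²) = √(v² + 9) = √(9 + v²))
S(h) = (h + √(9 + h²))/(-2 + h) (S(h) = (h + √(9 + h²))/(h - 2) = (h + √(9 + h²))/(-2 + h))
p - S(77) = -38184 - (77 + √(9 + 77²))/(-2 + 77) = -38184 - (77 + √(9 + 5929))/75 = -38184 - (77 + √5938)/75 = -38184 - (77/75 + √5938/75) = -38184 + (-77/75 - √5938/75) = -2863877/75 - √5938/75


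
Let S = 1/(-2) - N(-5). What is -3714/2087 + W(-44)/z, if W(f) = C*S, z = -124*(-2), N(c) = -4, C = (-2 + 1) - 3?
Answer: -475145/258788 ≈ -1.8360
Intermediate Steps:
C = -4 (C = -1 - 3 = -4)
S = 7/2 (S = 1/(-2) - 1*(-4) = -½ + 4 = 7/2 ≈ 3.5000)
z = 248
W(f) = -14 (W(f) = -4*7/2 = -14)
-3714/2087 + W(-44)/z = -3714/2087 - 14/248 = -3714*1/2087 - 14*1/248 = -3714/2087 - 7/124 = -475145/258788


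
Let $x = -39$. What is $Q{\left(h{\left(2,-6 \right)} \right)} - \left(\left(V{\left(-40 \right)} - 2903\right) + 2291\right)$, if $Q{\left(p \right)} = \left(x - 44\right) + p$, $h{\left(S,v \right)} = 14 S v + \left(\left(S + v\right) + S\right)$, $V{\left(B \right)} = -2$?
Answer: $361$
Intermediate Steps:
$h{\left(S,v \right)} = v + 2 S + 14 S v$ ($h{\left(S,v \right)} = 14 S v + \left(v + 2 S\right) = v + 2 S + 14 S v$)
$Q{\left(p \right)} = -83 + p$ ($Q{\left(p \right)} = \left(-39 - 44\right) + p = -83 + p$)
$Q{\left(h{\left(2,-6 \right)} \right)} - \left(\left(V{\left(-40 \right)} - 2903\right) + 2291\right) = \left(-83 + \left(-6 + 2 \cdot 2 + 14 \cdot 2 \left(-6\right)\right)\right) - \left(\left(-2 - 2903\right) + 2291\right) = \left(-83 - 170\right) - \left(-2905 + 2291\right) = \left(-83 - 170\right) - -614 = -253 + 614 = 361$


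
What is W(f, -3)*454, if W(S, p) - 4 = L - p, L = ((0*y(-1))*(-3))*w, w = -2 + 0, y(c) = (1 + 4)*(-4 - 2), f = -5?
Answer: 3178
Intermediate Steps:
y(c) = -30 (y(c) = 5*(-6) = -30)
w = -2
L = 0 (L = ((0*(-30))*(-3))*(-2) = (0*(-3))*(-2) = 0*(-2) = 0)
W(S, p) = 4 - p (W(S, p) = 4 + (0 - p) = 4 - p)
W(f, -3)*454 = (4 - 1*(-3))*454 = (4 + 3)*454 = 7*454 = 3178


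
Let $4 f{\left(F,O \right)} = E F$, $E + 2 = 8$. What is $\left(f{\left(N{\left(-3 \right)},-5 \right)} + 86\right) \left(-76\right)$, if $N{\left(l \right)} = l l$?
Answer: $-7562$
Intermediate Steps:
$N{\left(l \right)} = l^{2}$
$E = 6$ ($E = -2 + 8 = 6$)
$f{\left(F,O \right)} = \frac{3 F}{2}$ ($f{\left(F,O \right)} = \frac{6 F}{4} = \frac{3 F}{2}$)
$\left(f{\left(N{\left(-3 \right)},-5 \right)} + 86\right) \left(-76\right) = \left(\frac{3 \left(-3\right)^{2}}{2} + 86\right) \left(-76\right) = \left(\frac{3}{2} \cdot 9 + 86\right) \left(-76\right) = \left(\frac{27}{2} + 86\right) \left(-76\right) = \frac{199}{2} \left(-76\right) = -7562$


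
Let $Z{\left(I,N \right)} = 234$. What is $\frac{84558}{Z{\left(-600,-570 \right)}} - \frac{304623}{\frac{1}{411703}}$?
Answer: $- \frac{4891153901698}{39} \approx -1.2541 \cdot 10^{11}$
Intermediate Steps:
$\frac{84558}{Z{\left(-600,-570 \right)}} - \frac{304623}{\frac{1}{411703}} = \frac{84558}{234} - \frac{304623}{\frac{1}{411703}} = 84558 \cdot \frac{1}{234} - 304623 \frac{1}{\frac{1}{411703}} = \frac{14093}{39} - 125414202969 = - \frac{4891153901698}{39}$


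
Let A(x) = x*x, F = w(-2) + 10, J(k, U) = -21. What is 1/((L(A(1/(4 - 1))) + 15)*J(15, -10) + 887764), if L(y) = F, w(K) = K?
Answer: 1/887281 ≈ 1.1270e-6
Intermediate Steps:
F = 8 (F = -2 + 10 = 8)
A(x) = x²
L(y) = 8
1/((L(A(1/(4 - 1))) + 15)*J(15, -10) + 887764) = 1/((8 + 15)*(-21) + 887764) = 1/(23*(-21) + 887764) = 1/(-483 + 887764) = 1/887281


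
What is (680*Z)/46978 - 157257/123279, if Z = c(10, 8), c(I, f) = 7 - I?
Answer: -1273184751/965233477 ≈ -1.3190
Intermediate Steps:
Z = -3 (Z = 7 - 1*10 = 7 - 10 = -3)
(680*Z)/46978 - 157257/123279 = (680*(-3))/46978 - 157257/123279 = -2040*1/46978 - 157257*1/123279 = -1020/23489 - 52419/41093 = -1273184751/965233477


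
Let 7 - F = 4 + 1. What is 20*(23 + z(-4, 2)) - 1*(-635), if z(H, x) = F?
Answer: 1135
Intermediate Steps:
F = 2 (F = 7 - (4 + 1) = 7 - 1*5 = 7 - 5 = 2)
z(H, x) = 2
20*(23 + z(-4, 2)) - 1*(-635) = 20*(23 + 2) - 1*(-635) = 20*25 + 635 = 500 + 635 = 1135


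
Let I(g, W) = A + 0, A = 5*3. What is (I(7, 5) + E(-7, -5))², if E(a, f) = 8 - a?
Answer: 900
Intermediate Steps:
A = 15
I(g, W) = 15 (I(g, W) = 15 + 0 = 15)
(I(7, 5) + E(-7, -5))² = (15 + (8 - 1*(-7)))² = (15 + (8 + 7))² = (15 + 15)² = 30² = 900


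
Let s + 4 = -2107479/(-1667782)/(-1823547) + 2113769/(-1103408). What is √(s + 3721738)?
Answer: √601342635423699590737365457582337943085/12711255406794188 ≈ 1929.2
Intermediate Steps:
s = -300782560839825921/50845021627176752 (s = -4 + (-2107479/(-1667782)/(-1823547) + 2113769/(-1103408)) = -4 + (-2107479*(-1/1667782)*(-1/1823547) + 2113769*(-1/1103408)) = -4 + ((2107479/1667782)*(-1/1823547) - 2113769/1103408) = -4 + (-63863/92159965538 - 2113769/1103408) = -4 - 97402474331118913/50845021627176752 = -300782560839825921/50845021627176752 ≈ -5.9157)
√(s + 3721738) = √(-300782560839825921/50845021627176752 + 3721738) = √(189231548318124710809055/50845021627176752) = √601342635423699590737365457582337943085/12711255406794188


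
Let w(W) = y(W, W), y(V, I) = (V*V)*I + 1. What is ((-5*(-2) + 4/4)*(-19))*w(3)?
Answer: -5852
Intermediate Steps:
y(V, I) = 1 + I*V² (y(V, I) = V²*I + 1 = I*V² + 1 = 1 + I*V²)
w(W) = 1 + W³ (w(W) = 1 + W*W² = 1 + W³)
((-5*(-2) + 4/4)*(-19))*w(3) = ((-5*(-2) + 4/4)*(-19))*(1 + 3³) = ((10 + 4*(¼))*(-19))*(1 + 27) = ((10 + 1)*(-19))*28 = (11*(-19))*28 = -209*28 = -5852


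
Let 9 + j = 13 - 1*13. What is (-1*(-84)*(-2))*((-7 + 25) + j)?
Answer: -1512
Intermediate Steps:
j = -9 (j = -9 + (13 - 1*13) = -9 + (13 - 13) = -9 + 0 = -9)
(-1*(-84)*(-2))*((-7 + 25) + j) = (-1*(-84)*(-2))*((-7 + 25) - 9) = (84*(-2))*(18 - 9) = -168*9 = -1512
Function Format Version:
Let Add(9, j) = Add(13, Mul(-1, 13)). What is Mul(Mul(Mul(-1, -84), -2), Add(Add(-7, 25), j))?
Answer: -1512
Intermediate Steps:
j = -9 (j = Add(-9, Add(13, Mul(-1, 13))) = Add(-9, Add(13, -13)) = Add(-9, 0) = -9)
Mul(Mul(Mul(-1, -84), -2), Add(Add(-7, 25), j)) = Mul(Mul(Mul(-1, -84), -2), Add(Add(-7, 25), -9)) = Mul(Mul(84, -2), Add(18, -9)) = Mul(-168, 9) = -1512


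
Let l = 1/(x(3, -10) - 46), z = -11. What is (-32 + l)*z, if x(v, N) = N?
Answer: 19723/56 ≈ 352.20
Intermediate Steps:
l = -1/56 (l = 1/(-10 - 46) = 1/(-56) = -1/56 ≈ -0.017857)
(-32 + l)*z = (-32 - 1/56)*(-11) = -1793/56*(-11) = 19723/56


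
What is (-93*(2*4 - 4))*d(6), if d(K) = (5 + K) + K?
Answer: -6324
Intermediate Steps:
d(K) = 5 + 2*K
(-93*(2*4 - 4))*d(6) = (-93*(2*4 - 4))*(5 + 2*6) = (-93*(8 - 4))*(5 + 12) = -93*4*17 = -372*17 = -6324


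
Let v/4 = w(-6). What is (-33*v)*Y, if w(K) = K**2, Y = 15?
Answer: -71280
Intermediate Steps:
v = 144 (v = 4*(-6)**2 = 4*36 = 144)
(-33*v)*Y = -33*144*15 = -4752*15 = -71280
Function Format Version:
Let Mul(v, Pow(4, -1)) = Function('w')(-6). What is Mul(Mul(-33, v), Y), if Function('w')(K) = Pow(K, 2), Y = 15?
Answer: -71280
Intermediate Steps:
v = 144 (v = Mul(4, Pow(-6, 2)) = Mul(4, 36) = 144)
Mul(Mul(-33, v), Y) = Mul(Mul(-33, 144), 15) = Mul(-4752, 15) = -71280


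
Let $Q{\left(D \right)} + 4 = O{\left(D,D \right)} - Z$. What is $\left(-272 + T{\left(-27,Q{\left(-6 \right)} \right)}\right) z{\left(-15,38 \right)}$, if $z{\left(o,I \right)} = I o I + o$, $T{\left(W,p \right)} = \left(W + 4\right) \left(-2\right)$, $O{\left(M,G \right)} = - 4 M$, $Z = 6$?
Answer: $4898550$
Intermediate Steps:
$Q{\left(D \right)} = -10 - 4 D$ ($Q{\left(D \right)} = -4 - \left(6 + 4 D\right) = -10 - 4 D$)
$T{\left(W,p \right)} = -8 - 2 W$ ($T{\left(W,p \right)} = \left(4 + W\right) \left(-2\right) = -8 - 2 W$)
$z{\left(o,I \right)} = o + o I^{2}$ ($z{\left(o,I \right)} = o I^{2} + o = o + o I^{2}$)
$\left(-272 + T{\left(-27,Q{\left(-6 \right)} \right)}\right) z{\left(-15,38 \right)} = \left(-272 - -46\right) \left(- 15 \left(1 + 38^{2}\right)\right) = \left(-272 + \left(-8 + 54\right)\right) \left(- 15 \left(1 + 1444\right)\right) = \left(-272 + 46\right) \left(\left(-15\right) 1445\right) = \left(-226\right) \left(-21675\right) = 4898550$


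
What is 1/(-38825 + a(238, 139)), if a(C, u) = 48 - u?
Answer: -1/38916 ≈ -2.5696e-5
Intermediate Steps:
1/(-38825 + a(238, 139)) = 1/(-38825 + (48 - 1*139)) = 1/(-38825 + (48 - 139)) = 1/(-38825 - 91) = 1/(-38916) = -1/38916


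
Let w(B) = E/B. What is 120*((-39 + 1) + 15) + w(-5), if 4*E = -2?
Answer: -27599/10 ≈ -2759.9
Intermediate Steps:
E = -½ (E = (¼)*(-2) = -½ ≈ -0.50000)
w(B) = -1/(2*B)
120*((-39 + 1) + 15) + w(-5) = 120*((-39 + 1) + 15) - ½/(-5) = 120*(-38 + 15) - ½*(-⅕) = 120*(-23) + ⅒ = -2760 + ⅒ = -27599/10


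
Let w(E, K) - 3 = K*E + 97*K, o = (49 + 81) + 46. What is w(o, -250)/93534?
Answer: -22749/31178 ≈ -0.72965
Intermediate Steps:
o = 176 (o = 130 + 46 = 176)
w(E, K) = 3 + 97*K + E*K (w(E, K) = 3 + (K*E + 97*K) = 3 + (E*K + 97*K) = 3 + (97*K + E*K) = 3 + 97*K + E*K)
w(o, -250)/93534 = (3 + 97*(-250) + 176*(-250))/93534 = (3 - 24250 - 44000)*(1/93534) = -68247*1/93534 = -22749/31178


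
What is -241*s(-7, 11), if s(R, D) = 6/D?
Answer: -1446/11 ≈ -131.45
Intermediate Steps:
-241*s(-7, 11) = -1446/11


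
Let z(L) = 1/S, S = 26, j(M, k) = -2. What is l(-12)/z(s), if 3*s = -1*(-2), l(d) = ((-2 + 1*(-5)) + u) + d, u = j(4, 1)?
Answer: -546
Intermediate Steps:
u = -2
l(d) = -9 + d (l(d) = ((-2 + 1*(-5)) - 2) + d = ((-2 - 5) - 2) + d = (-7 - 2) + d = -9 + d)
s = 2/3 (s = (-1*(-2))/3 = (1/3)*2 = 2/3 ≈ 0.66667)
z(L) = 1/26
l(-12)/z(s) = (-9 - 12)/(1/26) = -21*26 = -546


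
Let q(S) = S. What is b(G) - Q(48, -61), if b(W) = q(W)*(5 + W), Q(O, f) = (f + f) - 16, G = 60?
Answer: 4038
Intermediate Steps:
Q(O, f) = -16 + 2*f (Q(O, f) = 2*f - 16 = -16 + 2*f)
b(W) = W*(5 + W)
b(G) - Q(48, -61) = 60*(5 + 60) - (-16 + 2*(-61)) = 60*65 - (-16 - 122) = 3900 - 1*(-138) = 3900 + 138 = 4038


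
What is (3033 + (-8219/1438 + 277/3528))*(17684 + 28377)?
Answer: 353716499985883/2536632 ≈ 1.3944e+8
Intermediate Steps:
(3033 + (-8219/1438 + 277/3528))*(17684 + 28377) = (3033 + (-8219*1/1438 + 277*(1/3528)))*46061 = (3033 + (-8219/1438 + 277/3528))*46061 = (3033 - 14299153/2536632)*46061 = (7679305703/2536632)*46061 = 353716499985883/2536632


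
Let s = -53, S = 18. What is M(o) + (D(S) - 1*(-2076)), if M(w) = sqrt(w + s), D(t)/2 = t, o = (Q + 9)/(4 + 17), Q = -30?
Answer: 2112 + 3*I*sqrt(6) ≈ 2112.0 + 7.3485*I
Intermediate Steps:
o = -1 (o = (-30 + 9)/(4 + 17) = -21/21 = -21*1/21 = -1)
D(t) = 2*t
M(w) = sqrt(-53 + w) (M(w) = sqrt(w - 53) = sqrt(-53 + w))
M(o) + (D(S) - 1*(-2076)) = sqrt(-53 - 1) + (2*18 - 1*(-2076)) = sqrt(-54) + (36 + 2076) = 3*I*sqrt(6) + 2112 = 2112 + 3*I*sqrt(6)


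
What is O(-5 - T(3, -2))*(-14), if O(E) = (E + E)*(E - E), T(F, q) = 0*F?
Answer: 0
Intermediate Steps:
T(F, q) = 0
O(E) = 0 (O(E) = (2*E)*0 = 0)
O(-5 - T(3, -2))*(-14) = 0*(-14) = 0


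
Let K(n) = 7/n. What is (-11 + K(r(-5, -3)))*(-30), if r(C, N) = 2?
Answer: 225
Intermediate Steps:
(-11 + K(r(-5, -3)))*(-30) = (-11 + 7/2)*(-30) = -15/2*(-30) = 225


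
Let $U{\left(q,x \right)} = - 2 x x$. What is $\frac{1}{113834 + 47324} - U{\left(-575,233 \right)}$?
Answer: $\frac{17498213325}{161158} \approx 1.0858 \cdot 10^{5}$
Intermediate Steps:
$U{\left(q,x \right)} = - 2 x^{2}$
$\frac{1}{113834 + 47324} - U{\left(-575,233 \right)} = \frac{1}{113834 + 47324} - - 2 \cdot 233^{2} = \frac{1}{161158} - \left(-2\right) 54289 = \frac{1}{161158} - -108578 = \frac{1}{161158} + 108578 = \frac{17498213325}{161158}$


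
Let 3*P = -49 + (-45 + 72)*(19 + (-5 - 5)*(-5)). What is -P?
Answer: -1814/3 ≈ -604.67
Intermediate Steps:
P = 1814/3 (P = (-49 + (-45 + 72)*(19 + (-5 - 5)*(-5)))/3 = (-49 + 27*(19 - 10*(-5)))/3 = (-49 + 27*(19 + 50))/3 = (-49 + 27*69)/3 = (-49 + 1863)/3 = (⅓)*1814 = 1814/3 ≈ 604.67)
-P = -1*1814/3 = -1814/3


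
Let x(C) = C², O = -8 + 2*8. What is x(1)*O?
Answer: 8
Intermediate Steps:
O = 8 (O = -8 + 16 = 8)
x(1)*O = 1²*8 = 1*8 = 8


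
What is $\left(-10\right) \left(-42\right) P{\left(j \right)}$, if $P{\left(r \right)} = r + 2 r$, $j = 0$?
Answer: $0$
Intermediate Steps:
$P{\left(r \right)} = 3 r$
$\left(-10\right) \left(-42\right) P{\left(j \right)} = \left(-10\right) \left(-42\right) 3 \cdot 0 = 420 \cdot 0 = 0$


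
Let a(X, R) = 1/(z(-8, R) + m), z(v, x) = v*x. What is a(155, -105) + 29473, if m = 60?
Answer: 26525701/900 ≈ 29473.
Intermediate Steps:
a(X, R) = 1/(60 - 8*R) (a(X, R) = 1/(-8*R + 60) = 1/(60 - 8*R))
a(155, -105) + 29473 = -1/(-60 + 8*(-105)) + 29473 = -1/(-60 - 840) + 29473 = -1/(-900) + 29473 = -1*(-1/900) + 29473 = 1/900 + 29473 = 26525701/900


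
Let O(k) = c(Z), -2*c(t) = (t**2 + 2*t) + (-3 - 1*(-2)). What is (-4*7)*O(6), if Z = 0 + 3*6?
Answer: 5026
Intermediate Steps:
Z = 18 (Z = 0 + 18 = 18)
c(t) = 1/2 - t - t**2/2 (c(t) = -((t**2 + 2*t) + (-3 - 1*(-2)))/2 = -((t**2 + 2*t) + (-3 + 2))/2 = -((t**2 + 2*t) - 1)/2 = -(-1 + t**2 + 2*t)/2 = 1/2 - t - t**2/2)
O(k) = -359/2 (O(k) = 1/2 - 1*18 - 1/2*18**2 = 1/2 - 18 - 1/2*324 = 1/2 - 18 - 162 = -359/2)
(-4*7)*O(6) = -4*7*(-359/2) = -28*(-359/2) = 5026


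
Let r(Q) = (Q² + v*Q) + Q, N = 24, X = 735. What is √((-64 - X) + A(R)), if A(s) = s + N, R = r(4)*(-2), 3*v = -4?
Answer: I*√7239/3 ≈ 28.361*I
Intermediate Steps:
v = -4/3 (v = (⅓)*(-4) = -4/3 ≈ -1.3333)
r(Q) = Q² - Q/3 (r(Q) = (Q² - 4*Q/3) + Q = Q² - Q/3)
R = -88/3 (R = (4*(-⅓ + 4))*(-2) = (4*(11/3))*(-2) = (44/3)*(-2) = -88/3 ≈ -29.333)
A(s) = 24 + s (A(s) = s + 24 = 24 + s)
√((-64 - X) + A(R)) = √((-64 - 1*735) + (24 - 88/3)) = √((-64 - 735) - 16/3) = √(-799 - 16/3) = √(-2413/3) = I*√7239/3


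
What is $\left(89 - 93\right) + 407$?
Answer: $403$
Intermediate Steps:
$\left(89 - 93\right) + 407 = -4 + 407 = 403$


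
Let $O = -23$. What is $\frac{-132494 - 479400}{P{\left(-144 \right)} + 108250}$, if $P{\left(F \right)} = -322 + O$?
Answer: $- \frac{611894}{107905} \approx -5.6707$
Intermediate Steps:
$P{\left(F \right)} = -345$ ($P{\left(F \right)} = -322 - 23 = -345$)
$\frac{-132494 - 479400}{P{\left(-144 \right)} + 108250} = \frac{-132494 - 479400}{-345 + 108250} = - \frac{611894}{107905}$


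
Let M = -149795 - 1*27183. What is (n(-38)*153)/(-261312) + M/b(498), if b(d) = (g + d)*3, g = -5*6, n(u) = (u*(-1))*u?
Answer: -957005971/7643376 ≈ -125.21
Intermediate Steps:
n(u) = -u**2 (n(u) = (-u)*u = -u**2)
g = -30
b(d) = -90 + 3*d (b(d) = (-30 + d)*3 = -90 + 3*d)
M = -176978 (M = -149795 - 27183 = -176978)
(n(-38)*153)/(-261312) + M/b(498) = (-1*(-38)**2*153)/(-261312) - 176978/(-90 + 3*498) = (-1*1444*153)*(-1/261312) - 176978/(-90 + 1494) = -1444*153*(-1/261312) - 176978/1404 = -220932*(-1/261312) - 176978*1/1404 = 18411/21776 - 88489/702 = -957005971/7643376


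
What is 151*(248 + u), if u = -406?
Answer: -23858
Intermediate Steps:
151*(248 + u) = 151*(248 - 406) = 151*(-158) = -23858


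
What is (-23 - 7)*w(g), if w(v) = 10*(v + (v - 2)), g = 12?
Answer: -6600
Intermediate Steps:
w(v) = -20 + 20*v (w(v) = 10*(v + (-2 + v)) = 10*(-2 + 2*v) = -20 + 20*v)
(-23 - 7)*w(g) = (-23 - 7)*(-20 + 20*12) = -30*(-20 + 240) = -30*220 = -6600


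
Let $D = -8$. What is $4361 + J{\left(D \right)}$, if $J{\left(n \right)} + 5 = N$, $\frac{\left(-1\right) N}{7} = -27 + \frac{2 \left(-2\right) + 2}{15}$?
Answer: $\frac{68189}{15} \approx 4545.9$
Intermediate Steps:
$N = \frac{2849}{15}$ ($N = - 7 \left(-27 + \frac{2 \left(-2\right) + 2}{15}\right) = - 7 \left(-27 + \left(-4 + 2\right) \frac{1}{15}\right) = - 7 \left(-27 - \frac{2}{15}\right) = \left(-7\right) \left(- \frac{407}{15}\right) = \frac{2849}{15} \approx 189.93$)
$J{\left(n \right)} = \frac{2774}{15}$ ($J{\left(n \right)} = -5 + \frac{2849}{15} = \frac{2774}{15}$)
$4361 + J{\left(D \right)} = 4361 + \frac{2774}{15} = \frac{68189}{15}$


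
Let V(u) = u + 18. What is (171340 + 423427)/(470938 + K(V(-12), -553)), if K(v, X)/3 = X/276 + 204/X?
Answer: 426188252/337451825 ≈ 1.2630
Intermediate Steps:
V(u) = 18 + u
K(v, X) = 612/X + X/92 (K(v, X) = 3*(X/276 + 204/X) = 3*(204/X + X/276) = 612/X + X/92)
(171340 + 423427)/(470938 + K(V(-12), -553)) = (171340 + 423427)/(470938 + (612/(-553) + (1/92)*(-553))) = 594767/(470938 + (612*(-1/553) - 553/92)) = 594767/(470938 + (-612/553 - 553/92)) = 594767/(470938 - 362113/50876) = 594767/(23959079575/50876) = 594767*(50876/23959079575) = 426188252/337451825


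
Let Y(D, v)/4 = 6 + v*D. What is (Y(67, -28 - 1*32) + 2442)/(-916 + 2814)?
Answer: -6807/949 ≈ -7.1728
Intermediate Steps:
Y(D, v) = 24 + 4*D*v (Y(D, v) = 4*(6 + v*D) = 4*(6 + D*v) = 24 + 4*D*v)
(Y(67, -28 - 1*32) + 2442)/(-916 + 2814) = ((24 + 4*67*(-28 - 1*32)) + 2442)/(-916 + 2814) = ((24 + 4*67*(-28 - 32)) + 2442)/1898 = ((24 + 4*67*(-60)) + 2442)*(1/1898) = ((24 - 16080) + 2442)*(1/1898) = (-16056 + 2442)*(1/1898) = -13614*1/1898 = -6807/949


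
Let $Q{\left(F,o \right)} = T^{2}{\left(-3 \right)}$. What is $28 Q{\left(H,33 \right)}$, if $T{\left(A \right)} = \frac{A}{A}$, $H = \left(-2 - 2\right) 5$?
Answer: $28$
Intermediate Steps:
$H = -20$ ($H = \left(-4\right) 5 = -20$)
$T{\left(A \right)} = 1$
$Q{\left(F,o \right)} = 1$ ($Q{\left(F,o \right)} = 1^{2} = 1$)
$28 Q{\left(H,33 \right)} = 28 \cdot 1 = 28$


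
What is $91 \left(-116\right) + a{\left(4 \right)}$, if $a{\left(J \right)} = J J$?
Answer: $-10540$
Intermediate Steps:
$a{\left(J \right)} = J^{2}$
$91 \left(-116\right) + a{\left(4 \right)} = 91 \left(-116\right) + 4^{2} = -10556 + 16 = -10540$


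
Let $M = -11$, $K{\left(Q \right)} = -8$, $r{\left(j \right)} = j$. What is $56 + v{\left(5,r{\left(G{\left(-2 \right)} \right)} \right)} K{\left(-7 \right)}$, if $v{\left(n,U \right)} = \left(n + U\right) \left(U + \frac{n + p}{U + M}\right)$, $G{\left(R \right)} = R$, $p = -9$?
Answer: $\frac{1256}{13} \approx 96.615$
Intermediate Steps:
$v{\left(n,U \right)} = \left(U + n\right) \left(U + \frac{-9 + n}{-11 + U}\right)$ ($v{\left(n,U \right)} = \left(n + U\right) \left(U + \frac{n - 9}{U - 11}\right) = \left(U + n\right) \left(U + \frac{-9 + n}{-11 + U}\right)$)
$56 + v{\left(5,r{\left(G{\left(-2 \right)} \right)} \right)} K{\left(-7 \right)} = 56 + \frac{\left(-2\right)^{3} + 5^{2} - 11 \left(-2\right)^{2} - -18 - 45 + 5 \left(-2\right)^{2} - \left(-20\right) 5}{-11 - 2} \left(-8\right) = 56 + \frac{-8 + 25 - 44 + 18 - 45 + 5 \cdot 4 + 100}{-13} \left(-8\right) = 56 + - \frac{-8 + 25 - 44 + 18 - 45 + 20 + 100}{13} \left(-8\right) = 56 + \left(- \frac{1}{13}\right) 66 \left(-8\right) = 56 - - \frac{528}{13} = 56 + \frac{528}{13} = \frac{1256}{13}$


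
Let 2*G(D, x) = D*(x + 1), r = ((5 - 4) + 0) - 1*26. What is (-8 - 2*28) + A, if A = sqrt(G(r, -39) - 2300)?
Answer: -64 + 5*I*sqrt(73) ≈ -64.0 + 42.72*I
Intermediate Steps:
r = -25 (r = (1 + 0) - 26 = 1 - 26 = -25)
G(D, x) = D*(1 + x)/2 (G(D, x) = (D*(x + 1))/2 = (D*(1 + x))/2 = D*(1 + x)/2)
A = 5*I*sqrt(73) (A = sqrt((1/2)*(-25)*(1 - 39) - 2300) = sqrt((1/2)*(-25)*(-38) - 2300) = sqrt(475 - 2300) = sqrt(-1825) = 5*I*sqrt(73) ≈ 42.72*I)
(-8 - 2*28) + A = (-8 - 2*28) + 5*I*sqrt(73) = (-8 - 56) + 5*I*sqrt(73) = -64 + 5*I*sqrt(73)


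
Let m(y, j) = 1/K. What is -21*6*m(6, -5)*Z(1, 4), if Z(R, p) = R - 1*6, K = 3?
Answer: 210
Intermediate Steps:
m(y, j) = ⅓ (m(y, j) = 1/3 = ⅓)
Z(R, p) = -6 + R (Z(R, p) = R - 6 = -6 + R)
-21*6*m(6, -5)*Z(1, 4) = -21*6*(⅓)*(-6 + 1) = -42*(-5) = -21*(-10) = 210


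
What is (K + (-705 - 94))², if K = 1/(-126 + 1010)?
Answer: 498880879225/781456 ≈ 6.3840e+5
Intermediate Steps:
K = 1/884 ≈ 0.0011312
(K + (-705 - 94))² = (1/884 + (-705 - 94))² = (1/884 - 799)² = (-706315/884)² = 498880879225/781456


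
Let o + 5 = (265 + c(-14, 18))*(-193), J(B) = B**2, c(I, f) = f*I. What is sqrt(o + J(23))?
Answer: I*sqrt(1985) ≈ 44.553*I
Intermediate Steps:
c(I, f) = I*f
o = -2514 (o = -5 + (265 - 14*18)*(-193) = -5 + (265 - 252)*(-193) = -5 + 13*(-193) = -5 - 2509 = -2514)
sqrt(o + J(23)) = sqrt(-2514 + 23**2) = sqrt(-2514 + 529) = sqrt(-1985) = I*sqrt(1985)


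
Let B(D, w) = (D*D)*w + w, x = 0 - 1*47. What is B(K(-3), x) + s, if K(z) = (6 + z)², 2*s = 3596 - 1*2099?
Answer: -6211/2 ≈ -3105.5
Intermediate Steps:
s = 1497/2 (s = (3596 - 1*2099)/2 = (3596 - 2099)/2 = (½)*1497 = 1497/2 ≈ 748.50)
x = -47 (x = 0 - 47 = -47)
B(D, w) = w + w*D² (B(D, w) = D²*w + w = w*D² + w = w + w*D²)
B(K(-3), x) + s = -47*(1 + ((6 - 3)²)²) + 1497/2 = -47*(1 + (3²)²) + 1497/2 = -47*(1 + 9²) + 1497/2 = -47*(1 + 81) + 1497/2 = -47*82 + 1497/2 = -3854 + 1497/2 = -6211/2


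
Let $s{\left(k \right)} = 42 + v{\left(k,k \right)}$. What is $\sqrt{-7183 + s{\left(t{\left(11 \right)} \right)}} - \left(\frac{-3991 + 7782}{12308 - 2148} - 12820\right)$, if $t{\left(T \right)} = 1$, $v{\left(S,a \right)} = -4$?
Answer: $\frac{130247409}{10160} + i \sqrt{7145} \approx 12820.0 + 84.528 i$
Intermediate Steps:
$s{\left(k \right)} = 38$ ($s{\left(k \right)} = 42 - 4 = 38$)
$\sqrt{-7183 + s{\left(t{\left(11 \right)} \right)}} - \left(\frac{-3991 + 7782}{12308 - 2148} - 12820\right) = \sqrt{-7183 + 38} - \left(\frac{-3991 + 7782}{12308 - 2148} - 12820\right) = \sqrt{-7145} - \left(\frac{3791}{10160} - 12820\right) = i \sqrt{7145} - \left(3791 \cdot \frac{1}{10160} - 12820\right) = i \sqrt{7145} - \left(\frac{3791}{10160} - 12820\right) = i \sqrt{7145} - - \frac{130247409}{10160} = i \sqrt{7145} + \frac{130247409}{10160} = \frac{130247409}{10160} + i \sqrt{7145}$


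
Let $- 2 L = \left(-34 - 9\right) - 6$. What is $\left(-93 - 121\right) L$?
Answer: $-5243$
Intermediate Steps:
$L = \frac{49}{2}$ ($L = - \frac{\left(-34 - 9\right) - 6}{2} = - \frac{-43 - 6}{2} = \left(- \frac{1}{2}\right) \left(-49\right) = \frac{49}{2} \approx 24.5$)
$\left(-93 - 121\right) L = \left(-93 - 121\right) \frac{49}{2} = \left(-214\right) \frac{49}{2} = -5243$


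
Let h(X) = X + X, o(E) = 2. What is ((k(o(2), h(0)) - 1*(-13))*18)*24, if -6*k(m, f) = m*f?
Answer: 5616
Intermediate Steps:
h(X) = 2*X
k(m, f) = -f*m/6 (k(m, f) = -m*f/6 = -f*m/6)
((k(o(2), h(0)) - 1*(-13))*18)*24 = ((-1/6*2*0*2 - 1*(-13))*18)*24 = ((-1/6*0*2 + 13)*18)*24 = ((0 + 13)*18)*24 = (13*18)*24 = 234*24 = 5616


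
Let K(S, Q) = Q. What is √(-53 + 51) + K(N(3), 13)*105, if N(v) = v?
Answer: 1365 + I*√2 ≈ 1365.0 + 1.4142*I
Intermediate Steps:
√(-53 + 51) + K(N(3), 13)*105 = √(-53 + 51) + 13*105 = √(-2) + 1365 = I*√2 + 1365 = 1365 + I*√2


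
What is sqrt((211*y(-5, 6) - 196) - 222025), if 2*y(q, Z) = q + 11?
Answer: 2*I*sqrt(55397) ≈ 470.73*I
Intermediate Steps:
y(q, Z) = 11/2 + q/2 (y(q, Z) = (q + 11)/2 = (11 + q)/2 = 11/2 + q/2)
sqrt((211*y(-5, 6) - 196) - 222025) = sqrt((211*(11/2 + (1/2)*(-5)) - 196) - 222025) = sqrt((211*(11/2 - 5/2) - 196) - 222025) = sqrt((211*3 - 196) - 222025) = sqrt((633 - 196) - 222025) = sqrt(437 - 222025) = sqrt(-221588) = 2*I*sqrt(55397)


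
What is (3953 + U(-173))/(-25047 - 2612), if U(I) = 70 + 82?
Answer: -4105/27659 ≈ -0.14841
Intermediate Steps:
U(I) = 152
(3953 + U(-173))/(-25047 - 2612) = (3953 + 152)/(-25047 - 2612) = 4105/(-27659) = 4105*(-1/27659) = -4105/27659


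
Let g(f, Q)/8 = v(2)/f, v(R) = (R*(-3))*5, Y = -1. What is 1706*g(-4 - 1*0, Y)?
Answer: 102360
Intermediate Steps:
v(R) = -15*R (v(R) = -3*R*5 = -15*R)
g(f, Q) = -240/f (g(f, Q) = 8*((-15*2)/f) = 8*(-30/f) = -240/f)
1706*g(-4 - 1*0, Y) = 1706*(-240/(-4 - 1*0)) = 1706*(-240/(-4 + 0)) = 1706*(-240/(-4)) = 1706*(-240*(-¼)) = 1706*60 = 102360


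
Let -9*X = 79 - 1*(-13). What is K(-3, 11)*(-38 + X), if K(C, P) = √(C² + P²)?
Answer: -434*√130/9 ≈ -549.82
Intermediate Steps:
X = -92/9 (X = -(79 - 1*(-13))/9 = -(79 + 13)/9 = -⅑*92 = -92/9 ≈ -10.222)
K(-3, 11)*(-38 + X) = √((-3)² + 11²)*(-38 - 92/9) = √(9 + 121)*(-434/9) = √130*(-434/9) = -434*√130/9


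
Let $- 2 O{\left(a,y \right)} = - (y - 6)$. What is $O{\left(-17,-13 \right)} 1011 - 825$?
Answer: $- \frac{20859}{2} \approx -10430.0$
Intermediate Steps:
$O{\left(a,y \right)} = -3 + \frac{y}{2}$ ($O{\left(a,y \right)} = - \frac{\left(-1\right) \left(y - 6\right)}{2} = - \frac{\left(-1\right) \left(-6 + y\right)}{2} = - \frac{6 - y}{2} = -3 + \frac{y}{2}$)
$O{\left(-17,-13 \right)} 1011 - 825 = \left(-3 + \frac{1}{2} \left(-13\right)\right) 1011 - 825 = \left(-3 - \frac{13}{2}\right) 1011 - 825 = \left(- \frac{19}{2}\right) 1011 - 825 = - \frac{19209}{2} - 825 = - \frac{20859}{2}$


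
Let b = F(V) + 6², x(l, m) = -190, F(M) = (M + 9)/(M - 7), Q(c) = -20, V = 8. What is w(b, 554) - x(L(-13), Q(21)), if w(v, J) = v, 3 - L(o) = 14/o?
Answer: 243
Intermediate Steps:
L(o) = 3 - 14/o
F(M) = (9 + M)/(-7 + M)
b = 53 (b = (9 + 8)/(-7 + 8) + 6² = 17/1 + 36 = 1*17 + 36 = 17 + 36 = 53)
w(b, 554) - x(L(-13), Q(21)) = 53 - 1*(-190) = 53 + 190 = 243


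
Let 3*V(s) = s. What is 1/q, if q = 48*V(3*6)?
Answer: 1/288 ≈ 0.0034722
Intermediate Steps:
V(s) = s/3
q = 288 (q = 48*((3*6)/3) = 48*((⅓)*18) = 48*6 = 288)
1/q = 1/288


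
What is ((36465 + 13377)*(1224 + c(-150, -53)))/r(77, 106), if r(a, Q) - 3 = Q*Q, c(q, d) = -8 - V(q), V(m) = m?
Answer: 68084172/11239 ≈ 6057.9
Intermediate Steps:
c(q, d) = -8 - q
r(a, Q) = 3 + Q² (r(a, Q) = 3 + Q*Q = 3 + Q²)
((36465 + 13377)*(1224 + c(-150, -53)))/r(77, 106) = ((36465 + 13377)*(1224 + (-8 - 1*(-150))))/(3 + 106²) = (49842*(1224 + (-8 + 150)))/(3 + 11236) = (49842*(1224 + 142))/11239 = (49842*1366)*(1/11239) = 68084172*(1/11239) = 68084172/11239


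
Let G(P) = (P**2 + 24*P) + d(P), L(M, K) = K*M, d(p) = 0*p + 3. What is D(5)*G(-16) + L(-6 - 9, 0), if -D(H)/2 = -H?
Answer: -1250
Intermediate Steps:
d(p) = 3 (d(p) = 0 + 3 = 3)
D(H) = 2*H (D(H) = -(-2)*H = 2*H)
G(P) = 3 + P**2 + 24*P (G(P) = (P**2 + 24*P) + 3 = 3 + P**2 + 24*P)
D(5)*G(-16) + L(-6 - 9, 0) = (2*5)*(3 + (-16)**2 + 24*(-16)) + 0*(-6 - 9) = 10*(3 + 256 - 384) + 0*(-15) = 10*(-125) + 0 = -1250 + 0 = -1250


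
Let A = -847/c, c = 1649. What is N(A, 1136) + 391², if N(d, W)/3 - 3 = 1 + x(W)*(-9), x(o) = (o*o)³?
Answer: -58027485591106333379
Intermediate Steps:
A = -847/1649 ≈ -0.51364
x(o) = o⁶ (x(o) = (o²)³ = o⁶)
N(d, W) = 12 - 27*W⁶ (N(d, W) = 9 + 3*(1 + W⁶*(-9)) = 9 + 3*(1 - 9*W⁶) = 9 + (3 - 27*W⁶) = 12 - 27*W⁶)
N(A, 1136) + 391² = (12 - 27*1136⁶) + 391² = (12 - 27*2149166133003943936) + 152881 = (12 - 58027485591106486272) + 152881 = -58027485591106486260 + 152881 = -58027485591106333379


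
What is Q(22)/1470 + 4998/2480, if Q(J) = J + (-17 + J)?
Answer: 123567/60760 ≈ 2.0337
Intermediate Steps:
Q(J) = -17 + 2*J
Q(22)/1470 + 4998/2480 = (-17 + 2*22)/1470 + 4998/2480 = (-17 + 44)*(1/1470) + 4998*(1/2480) = 27*(1/1470) + 2499/1240 = 9/490 + 2499/1240 = 123567/60760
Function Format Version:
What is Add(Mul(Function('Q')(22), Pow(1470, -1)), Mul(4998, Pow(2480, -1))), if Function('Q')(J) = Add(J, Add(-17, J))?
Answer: Rational(123567, 60760) ≈ 2.0337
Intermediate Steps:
Function('Q')(J) = Add(-17, Mul(2, J))
Add(Mul(Function('Q')(22), Pow(1470, -1)), Mul(4998, Pow(2480, -1))) = Add(Mul(Add(-17, Mul(2, 22)), Pow(1470, -1)), Mul(4998, Pow(2480, -1))) = Add(Mul(Add(-17, 44), Rational(1, 1470)), Mul(4998, Rational(1, 2480))) = Add(Mul(27, Rational(1, 1470)), Rational(2499, 1240)) = Add(Rational(9, 490), Rational(2499, 1240)) = Rational(123567, 60760)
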